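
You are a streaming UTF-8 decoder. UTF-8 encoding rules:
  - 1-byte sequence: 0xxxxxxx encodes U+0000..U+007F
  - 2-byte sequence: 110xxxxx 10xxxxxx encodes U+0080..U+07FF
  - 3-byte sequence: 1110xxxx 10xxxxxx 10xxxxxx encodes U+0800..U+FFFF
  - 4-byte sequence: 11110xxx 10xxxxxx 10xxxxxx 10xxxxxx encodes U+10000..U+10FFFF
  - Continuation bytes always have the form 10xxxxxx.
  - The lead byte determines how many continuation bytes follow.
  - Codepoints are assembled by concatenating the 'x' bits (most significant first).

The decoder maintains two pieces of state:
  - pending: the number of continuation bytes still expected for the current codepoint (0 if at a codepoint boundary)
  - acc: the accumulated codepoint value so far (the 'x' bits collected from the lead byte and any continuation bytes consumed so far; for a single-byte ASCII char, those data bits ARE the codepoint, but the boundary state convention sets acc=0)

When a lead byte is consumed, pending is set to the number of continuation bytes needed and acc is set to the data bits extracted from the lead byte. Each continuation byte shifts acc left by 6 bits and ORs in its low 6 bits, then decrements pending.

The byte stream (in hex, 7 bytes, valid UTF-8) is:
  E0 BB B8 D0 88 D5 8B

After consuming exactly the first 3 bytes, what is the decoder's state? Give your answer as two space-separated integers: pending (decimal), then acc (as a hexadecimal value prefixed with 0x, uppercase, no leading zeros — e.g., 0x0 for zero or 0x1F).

Byte[0]=E0: 3-byte lead. pending=2, acc=0x0
Byte[1]=BB: continuation. acc=(acc<<6)|0x3B=0x3B, pending=1
Byte[2]=B8: continuation. acc=(acc<<6)|0x38=0xEF8, pending=0

Answer: 0 0xEF8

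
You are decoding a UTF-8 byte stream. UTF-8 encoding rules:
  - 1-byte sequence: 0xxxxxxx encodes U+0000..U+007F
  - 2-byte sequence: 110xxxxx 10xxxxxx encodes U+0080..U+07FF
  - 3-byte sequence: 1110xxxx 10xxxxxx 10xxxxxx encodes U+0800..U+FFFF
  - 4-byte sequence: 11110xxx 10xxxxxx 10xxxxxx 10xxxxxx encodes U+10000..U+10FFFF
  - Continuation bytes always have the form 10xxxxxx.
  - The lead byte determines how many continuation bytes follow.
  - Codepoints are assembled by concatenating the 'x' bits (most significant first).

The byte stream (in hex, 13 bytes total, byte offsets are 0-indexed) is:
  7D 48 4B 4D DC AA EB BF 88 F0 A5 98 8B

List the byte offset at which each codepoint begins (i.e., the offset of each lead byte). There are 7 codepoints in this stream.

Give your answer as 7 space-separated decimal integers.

Answer: 0 1 2 3 4 6 9

Derivation:
Byte[0]=7D: 1-byte ASCII. cp=U+007D
Byte[1]=48: 1-byte ASCII. cp=U+0048
Byte[2]=4B: 1-byte ASCII. cp=U+004B
Byte[3]=4D: 1-byte ASCII. cp=U+004D
Byte[4]=DC: 2-byte lead, need 1 cont bytes. acc=0x1C
Byte[5]=AA: continuation. acc=(acc<<6)|0x2A=0x72A
Completed: cp=U+072A (starts at byte 4)
Byte[6]=EB: 3-byte lead, need 2 cont bytes. acc=0xB
Byte[7]=BF: continuation. acc=(acc<<6)|0x3F=0x2FF
Byte[8]=88: continuation. acc=(acc<<6)|0x08=0xBFC8
Completed: cp=U+BFC8 (starts at byte 6)
Byte[9]=F0: 4-byte lead, need 3 cont bytes. acc=0x0
Byte[10]=A5: continuation. acc=(acc<<6)|0x25=0x25
Byte[11]=98: continuation. acc=(acc<<6)|0x18=0x958
Byte[12]=8B: continuation. acc=(acc<<6)|0x0B=0x2560B
Completed: cp=U+2560B (starts at byte 9)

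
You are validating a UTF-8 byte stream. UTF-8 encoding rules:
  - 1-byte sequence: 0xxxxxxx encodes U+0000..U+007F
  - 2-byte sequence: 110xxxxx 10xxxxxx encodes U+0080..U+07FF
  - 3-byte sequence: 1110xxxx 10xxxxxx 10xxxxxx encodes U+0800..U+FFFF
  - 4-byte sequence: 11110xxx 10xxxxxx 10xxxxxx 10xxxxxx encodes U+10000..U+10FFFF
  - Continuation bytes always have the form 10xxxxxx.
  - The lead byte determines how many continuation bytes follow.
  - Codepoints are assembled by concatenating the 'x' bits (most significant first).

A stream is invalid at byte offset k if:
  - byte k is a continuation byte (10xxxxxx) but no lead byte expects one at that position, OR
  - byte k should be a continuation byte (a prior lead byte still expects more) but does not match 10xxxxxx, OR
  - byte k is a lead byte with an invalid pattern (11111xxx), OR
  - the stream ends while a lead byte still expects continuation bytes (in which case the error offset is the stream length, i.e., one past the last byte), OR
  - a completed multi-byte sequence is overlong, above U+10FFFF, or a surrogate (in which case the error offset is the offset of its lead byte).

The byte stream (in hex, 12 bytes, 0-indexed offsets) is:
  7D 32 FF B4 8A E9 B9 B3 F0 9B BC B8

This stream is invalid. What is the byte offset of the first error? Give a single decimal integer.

Answer: 2

Derivation:
Byte[0]=7D: 1-byte ASCII. cp=U+007D
Byte[1]=32: 1-byte ASCII. cp=U+0032
Byte[2]=FF: INVALID lead byte (not 0xxx/110x/1110/11110)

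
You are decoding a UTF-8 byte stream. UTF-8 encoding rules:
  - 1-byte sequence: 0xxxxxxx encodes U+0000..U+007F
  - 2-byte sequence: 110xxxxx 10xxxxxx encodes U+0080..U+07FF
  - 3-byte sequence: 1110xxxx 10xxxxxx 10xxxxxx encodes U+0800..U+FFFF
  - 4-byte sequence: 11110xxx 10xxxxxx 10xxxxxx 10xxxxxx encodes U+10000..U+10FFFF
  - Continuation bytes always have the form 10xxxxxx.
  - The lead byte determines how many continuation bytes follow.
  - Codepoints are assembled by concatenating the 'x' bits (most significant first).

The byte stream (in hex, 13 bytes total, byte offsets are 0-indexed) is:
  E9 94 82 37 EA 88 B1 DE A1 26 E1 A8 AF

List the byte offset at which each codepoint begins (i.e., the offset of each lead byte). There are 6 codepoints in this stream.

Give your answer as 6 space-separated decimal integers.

Answer: 0 3 4 7 9 10

Derivation:
Byte[0]=E9: 3-byte lead, need 2 cont bytes. acc=0x9
Byte[1]=94: continuation. acc=(acc<<6)|0x14=0x254
Byte[2]=82: continuation. acc=(acc<<6)|0x02=0x9502
Completed: cp=U+9502 (starts at byte 0)
Byte[3]=37: 1-byte ASCII. cp=U+0037
Byte[4]=EA: 3-byte lead, need 2 cont bytes. acc=0xA
Byte[5]=88: continuation. acc=(acc<<6)|0x08=0x288
Byte[6]=B1: continuation. acc=(acc<<6)|0x31=0xA231
Completed: cp=U+A231 (starts at byte 4)
Byte[7]=DE: 2-byte lead, need 1 cont bytes. acc=0x1E
Byte[8]=A1: continuation. acc=(acc<<6)|0x21=0x7A1
Completed: cp=U+07A1 (starts at byte 7)
Byte[9]=26: 1-byte ASCII. cp=U+0026
Byte[10]=E1: 3-byte lead, need 2 cont bytes. acc=0x1
Byte[11]=A8: continuation. acc=(acc<<6)|0x28=0x68
Byte[12]=AF: continuation. acc=(acc<<6)|0x2F=0x1A2F
Completed: cp=U+1A2F (starts at byte 10)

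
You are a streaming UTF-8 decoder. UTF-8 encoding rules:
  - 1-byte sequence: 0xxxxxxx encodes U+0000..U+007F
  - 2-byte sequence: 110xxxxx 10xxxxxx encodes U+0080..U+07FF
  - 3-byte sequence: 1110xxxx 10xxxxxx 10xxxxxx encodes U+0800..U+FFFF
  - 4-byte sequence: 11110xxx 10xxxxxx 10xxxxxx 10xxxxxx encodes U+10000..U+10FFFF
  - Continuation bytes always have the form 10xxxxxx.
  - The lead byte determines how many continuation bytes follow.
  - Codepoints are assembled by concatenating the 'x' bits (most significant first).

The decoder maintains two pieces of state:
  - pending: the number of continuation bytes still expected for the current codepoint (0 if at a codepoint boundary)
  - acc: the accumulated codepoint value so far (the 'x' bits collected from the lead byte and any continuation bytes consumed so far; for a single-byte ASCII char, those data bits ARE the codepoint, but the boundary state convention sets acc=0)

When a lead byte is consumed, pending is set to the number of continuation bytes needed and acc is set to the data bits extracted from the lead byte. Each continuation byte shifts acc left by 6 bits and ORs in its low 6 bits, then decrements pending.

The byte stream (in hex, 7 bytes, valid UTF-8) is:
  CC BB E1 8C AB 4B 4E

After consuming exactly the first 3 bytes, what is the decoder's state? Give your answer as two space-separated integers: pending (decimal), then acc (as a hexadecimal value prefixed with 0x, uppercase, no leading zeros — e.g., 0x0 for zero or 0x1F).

Answer: 2 0x1

Derivation:
Byte[0]=CC: 2-byte lead. pending=1, acc=0xC
Byte[1]=BB: continuation. acc=(acc<<6)|0x3B=0x33B, pending=0
Byte[2]=E1: 3-byte lead. pending=2, acc=0x1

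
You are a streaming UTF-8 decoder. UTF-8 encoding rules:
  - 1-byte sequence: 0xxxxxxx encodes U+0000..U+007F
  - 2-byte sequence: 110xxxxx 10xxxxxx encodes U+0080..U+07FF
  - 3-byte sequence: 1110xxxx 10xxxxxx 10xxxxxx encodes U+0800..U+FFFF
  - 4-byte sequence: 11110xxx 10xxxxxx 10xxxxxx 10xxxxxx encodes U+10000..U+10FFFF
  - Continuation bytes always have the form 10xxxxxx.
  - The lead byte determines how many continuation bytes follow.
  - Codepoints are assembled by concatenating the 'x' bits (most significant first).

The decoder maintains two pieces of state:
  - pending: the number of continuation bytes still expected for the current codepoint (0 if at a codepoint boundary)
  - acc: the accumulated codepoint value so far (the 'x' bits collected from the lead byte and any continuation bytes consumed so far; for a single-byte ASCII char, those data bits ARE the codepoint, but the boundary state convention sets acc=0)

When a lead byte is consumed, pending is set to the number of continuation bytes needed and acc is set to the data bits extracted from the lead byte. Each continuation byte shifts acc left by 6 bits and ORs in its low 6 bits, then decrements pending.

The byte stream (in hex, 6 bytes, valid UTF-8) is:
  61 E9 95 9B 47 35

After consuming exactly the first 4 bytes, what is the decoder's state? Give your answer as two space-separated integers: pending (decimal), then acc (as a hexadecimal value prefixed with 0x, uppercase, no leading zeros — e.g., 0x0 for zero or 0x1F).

Answer: 0 0x955B

Derivation:
Byte[0]=61: 1-byte. pending=0, acc=0x0
Byte[1]=E9: 3-byte lead. pending=2, acc=0x9
Byte[2]=95: continuation. acc=(acc<<6)|0x15=0x255, pending=1
Byte[3]=9B: continuation. acc=(acc<<6)|0x1B=0x955B, pending=0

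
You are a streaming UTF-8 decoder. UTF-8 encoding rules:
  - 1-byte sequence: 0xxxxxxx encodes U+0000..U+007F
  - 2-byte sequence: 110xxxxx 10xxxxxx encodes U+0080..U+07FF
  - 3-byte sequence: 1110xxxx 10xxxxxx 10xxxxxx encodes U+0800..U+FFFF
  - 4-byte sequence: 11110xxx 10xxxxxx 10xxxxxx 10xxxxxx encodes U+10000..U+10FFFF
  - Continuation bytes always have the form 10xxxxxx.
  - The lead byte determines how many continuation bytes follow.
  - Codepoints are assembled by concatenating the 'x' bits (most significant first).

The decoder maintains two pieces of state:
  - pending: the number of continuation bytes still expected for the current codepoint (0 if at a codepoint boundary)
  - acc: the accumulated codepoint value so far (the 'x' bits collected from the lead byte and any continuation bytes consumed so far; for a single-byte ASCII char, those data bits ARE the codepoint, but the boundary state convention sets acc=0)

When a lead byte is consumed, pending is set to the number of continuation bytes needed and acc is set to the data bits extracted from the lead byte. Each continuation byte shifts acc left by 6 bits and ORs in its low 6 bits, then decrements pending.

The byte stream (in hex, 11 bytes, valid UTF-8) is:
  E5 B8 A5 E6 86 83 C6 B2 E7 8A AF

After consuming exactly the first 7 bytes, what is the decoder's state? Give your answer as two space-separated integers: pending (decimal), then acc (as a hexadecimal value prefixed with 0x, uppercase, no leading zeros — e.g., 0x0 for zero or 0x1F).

Answer: 1 0x6

Derivation:
Byte[0]=E5: 3-byte lead. pending=2, acc=0x5
Byte[1]=B8: continuation. acc=(acc<<6)|0x38=0x178, pending=1
Byte[2]=A5: continuation. acc=(acc<<6)|0x25=0x5E25, pending=0
Byte[3]=E6: 3-byte lead. pending=2, acc=0x6
Byte[4]=86: continuation. acc=(acc<<6)|0x06=0x186, pending=1
Byte[5]=83: continuation. acc=(acc<<6)|0x03=0x6183, pending=0
Byte[6]=C6: 2-byte lead. pending=1, acc=0x6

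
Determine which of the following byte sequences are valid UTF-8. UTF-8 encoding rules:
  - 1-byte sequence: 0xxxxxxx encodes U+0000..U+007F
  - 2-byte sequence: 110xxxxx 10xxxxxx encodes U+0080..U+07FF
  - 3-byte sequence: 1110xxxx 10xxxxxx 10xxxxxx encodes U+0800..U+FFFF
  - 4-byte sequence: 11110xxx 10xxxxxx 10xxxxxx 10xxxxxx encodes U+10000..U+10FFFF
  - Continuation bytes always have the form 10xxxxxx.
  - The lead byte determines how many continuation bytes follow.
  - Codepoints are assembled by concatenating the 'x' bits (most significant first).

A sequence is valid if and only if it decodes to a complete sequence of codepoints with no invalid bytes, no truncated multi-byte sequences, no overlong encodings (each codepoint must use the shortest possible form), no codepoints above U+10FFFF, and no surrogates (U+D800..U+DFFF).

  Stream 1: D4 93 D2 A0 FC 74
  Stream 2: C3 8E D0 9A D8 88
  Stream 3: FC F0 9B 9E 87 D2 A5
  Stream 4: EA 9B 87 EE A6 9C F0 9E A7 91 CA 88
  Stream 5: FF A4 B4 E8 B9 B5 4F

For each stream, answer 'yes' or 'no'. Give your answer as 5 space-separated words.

Answer: no yes no yes no

Derivation:
Stream 1: error at byte offset 4. INVALID
Stream 2: decodes cleanly. VALID
Stream 3: error at byte offset 0. INVALID
Stream 4: decodes cleanly. VALID
Stream 5: error at byte offset 0. INVALID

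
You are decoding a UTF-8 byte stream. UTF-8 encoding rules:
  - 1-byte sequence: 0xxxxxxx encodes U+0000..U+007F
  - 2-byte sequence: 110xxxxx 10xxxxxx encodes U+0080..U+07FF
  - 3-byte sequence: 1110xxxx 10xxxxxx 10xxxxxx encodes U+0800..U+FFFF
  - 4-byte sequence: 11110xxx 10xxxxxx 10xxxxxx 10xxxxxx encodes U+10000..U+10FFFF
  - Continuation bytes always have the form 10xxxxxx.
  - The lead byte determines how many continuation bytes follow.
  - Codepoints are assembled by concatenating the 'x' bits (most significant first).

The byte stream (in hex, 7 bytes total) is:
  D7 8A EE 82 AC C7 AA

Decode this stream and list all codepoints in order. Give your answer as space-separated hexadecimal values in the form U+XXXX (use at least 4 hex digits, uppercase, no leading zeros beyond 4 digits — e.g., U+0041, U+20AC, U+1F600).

Byte[0]=D7: 2-byte lead, need 1 cont bytes. acc=0x17
Byte[1]=8A: continuation. acc=(acc<<6)|0x0A=0x5CA
Completed: cp=U+05CA (starts at byte 0)
Byte[2]=EE: 3-byte lead, need 2 cont bytes. acc=0xE
Byte[3]=82: continuation. acc=(acc<<6)|0x02=0x382
Byte[4]=AC: continuation. acc=(acc<<6)|0x2C=0xE0AC
Completed: cp=U+E0AC (starts at byte 2)
Byte[5]=C7: 2-byte lead, need 1 cont bytes. acc=0x7
Byte[6]=AA: continuation. acc=(acc<<6)|0x2A=0x1EA
Completed: cp=U+01EA (starts at byte 5)

Answer: U+05CA U+E0AC U+01EA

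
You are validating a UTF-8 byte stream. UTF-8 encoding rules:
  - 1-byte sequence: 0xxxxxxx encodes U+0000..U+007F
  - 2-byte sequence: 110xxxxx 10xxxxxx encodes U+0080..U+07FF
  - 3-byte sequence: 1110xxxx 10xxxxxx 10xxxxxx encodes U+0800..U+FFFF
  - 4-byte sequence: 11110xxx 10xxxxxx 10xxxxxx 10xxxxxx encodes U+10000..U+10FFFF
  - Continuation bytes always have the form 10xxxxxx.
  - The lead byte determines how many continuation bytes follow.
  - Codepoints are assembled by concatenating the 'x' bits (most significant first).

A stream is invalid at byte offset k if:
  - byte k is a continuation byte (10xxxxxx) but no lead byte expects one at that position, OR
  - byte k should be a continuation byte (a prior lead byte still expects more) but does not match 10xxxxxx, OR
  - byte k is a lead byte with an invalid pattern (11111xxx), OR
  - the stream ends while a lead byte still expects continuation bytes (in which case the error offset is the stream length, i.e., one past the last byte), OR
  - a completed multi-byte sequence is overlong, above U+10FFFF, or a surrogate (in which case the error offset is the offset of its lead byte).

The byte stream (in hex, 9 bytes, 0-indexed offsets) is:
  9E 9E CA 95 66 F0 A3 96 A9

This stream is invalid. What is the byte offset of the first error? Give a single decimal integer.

Byte[0]=9E: INVALID lead byte (not 0xxx/110x/1110/11110)

Answer: 0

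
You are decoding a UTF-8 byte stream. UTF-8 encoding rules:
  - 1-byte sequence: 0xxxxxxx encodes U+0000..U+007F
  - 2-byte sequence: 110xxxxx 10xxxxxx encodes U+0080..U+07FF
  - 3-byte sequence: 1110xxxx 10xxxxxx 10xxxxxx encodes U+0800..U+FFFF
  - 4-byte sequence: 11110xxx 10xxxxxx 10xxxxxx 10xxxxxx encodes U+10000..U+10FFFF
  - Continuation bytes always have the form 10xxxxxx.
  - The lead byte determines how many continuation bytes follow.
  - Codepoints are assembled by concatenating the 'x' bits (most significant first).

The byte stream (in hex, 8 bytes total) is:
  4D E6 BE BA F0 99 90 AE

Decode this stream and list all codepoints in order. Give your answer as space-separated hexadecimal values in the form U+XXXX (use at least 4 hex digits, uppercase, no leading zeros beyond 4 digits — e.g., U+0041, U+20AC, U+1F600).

Byte[0]=4D: 1-byte ASCII. cp=U+004D
Byte[1]=E6: 3-byte lead, need 2 cont bytes. acc=0x6
Byte[2]=BE: continuation. acc=(acc<<6)|0x3E=0x1BE
Byte[3]=BA: continuation. acc=(acc<<6)|0x3A=0x6FBA
Completed: cp=U+6FBA (starts at byte 1)
Byte[4]=F0: 4-byte lead, need 3 cont bytes. acc=0x0
Byte[5]=99: continuation. acc=(acc<<6)|0x19=0x19
Byte[6]=90: continuation. acc=(acc<<6)|0x10=0x650
Byte[7]=AE: continuation. acc=(acc<<6)|0x2E=0x1942E
Completed: cp=U+1942E (starts at byte 4)

Answer: U+004D U+6FBA U+1942E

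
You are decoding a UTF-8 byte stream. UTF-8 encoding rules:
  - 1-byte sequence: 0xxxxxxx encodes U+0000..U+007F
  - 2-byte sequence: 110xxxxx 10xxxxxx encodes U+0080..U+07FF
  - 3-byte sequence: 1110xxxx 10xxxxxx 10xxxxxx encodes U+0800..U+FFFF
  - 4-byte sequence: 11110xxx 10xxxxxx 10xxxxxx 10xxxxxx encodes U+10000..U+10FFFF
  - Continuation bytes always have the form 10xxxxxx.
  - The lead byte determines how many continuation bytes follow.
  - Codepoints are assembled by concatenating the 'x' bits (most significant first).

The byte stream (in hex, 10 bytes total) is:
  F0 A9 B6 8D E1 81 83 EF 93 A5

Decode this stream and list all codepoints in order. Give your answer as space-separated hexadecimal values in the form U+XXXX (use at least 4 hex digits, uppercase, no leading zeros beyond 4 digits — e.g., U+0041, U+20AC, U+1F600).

Answer: U+29D8D U+1043 U+F4E5

Derivation:
Byte[0]=F0: 4-byte lead, need 3 cont bytes. acc=0x0
Byte[1]=A9: continuation. acc=(acc<<6)|0x29=0x29
Byte[2]=B6: continuation. acc=(acc<<6)|0x36=0xA76
Byte[3]=8D: continuation. acc=(acc<<6)|0x0D=0x29D8D
Completed: cp=U+29D8D (starts at byte 0)
Byte[4]=E1: 3-byte lead, need 2 cont bytes. acc=0x1
Byte[5]=81: continuation. acc=(acc<<6)|0x01=0x41
Byte[6]=83: continuation. acc=(acc<<6)|0x03=0x1043
Completed: cp=U+1043 (starts at byte 4)
Byte[7]=EF: 3-byte lead, need 2 cont bytes. acc=0xF
Byte[8]=93: continuation. acc=(acc<<6)|0x13=0x3D3
Byte[9]=A5: continuation. acc=(acc<<6)|0x25=0xF4E5
Completed: cp=U+F4E5 (starts at byte 7)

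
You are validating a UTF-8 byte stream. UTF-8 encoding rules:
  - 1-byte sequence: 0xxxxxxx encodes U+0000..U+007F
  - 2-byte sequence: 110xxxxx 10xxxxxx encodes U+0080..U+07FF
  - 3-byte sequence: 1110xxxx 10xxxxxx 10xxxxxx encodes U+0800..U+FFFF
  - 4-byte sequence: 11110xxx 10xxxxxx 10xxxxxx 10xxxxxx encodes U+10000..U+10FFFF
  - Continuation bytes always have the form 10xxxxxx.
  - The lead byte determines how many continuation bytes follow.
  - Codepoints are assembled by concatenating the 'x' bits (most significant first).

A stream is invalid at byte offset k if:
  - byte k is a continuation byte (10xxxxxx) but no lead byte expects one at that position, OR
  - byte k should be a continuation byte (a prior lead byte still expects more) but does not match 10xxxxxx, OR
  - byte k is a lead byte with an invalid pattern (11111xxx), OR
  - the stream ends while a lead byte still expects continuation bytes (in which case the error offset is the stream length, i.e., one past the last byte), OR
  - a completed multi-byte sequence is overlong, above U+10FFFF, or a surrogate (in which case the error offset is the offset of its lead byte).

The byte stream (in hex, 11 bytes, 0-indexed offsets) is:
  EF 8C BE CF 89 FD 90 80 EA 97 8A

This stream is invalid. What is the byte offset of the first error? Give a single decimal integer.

Byte[0]=EF: 3-byte lead, need 2 cont bytes. acc=0xF
Byte[1]=8C: continuation. acc=(acc<<6)|0x0C=0x3CC
Byte[2]=BE: continuation. acc=(acc<<6)|0x3E=0xF33E
Completed: cp=U+F33E (starts at byte 0)
Byte[3]=CF: 2-byte lead, need 1 cont bytes. acc=0xF
Byte[4]=89: continuation. acc=(acc<<6)|0x09=0x3C9
Completed: cp=U+03C9 (starts at byte 3)
Byte[5]=FD: INVALID lead byte (not 0xxx/110x/1110/11110)

Answer: 5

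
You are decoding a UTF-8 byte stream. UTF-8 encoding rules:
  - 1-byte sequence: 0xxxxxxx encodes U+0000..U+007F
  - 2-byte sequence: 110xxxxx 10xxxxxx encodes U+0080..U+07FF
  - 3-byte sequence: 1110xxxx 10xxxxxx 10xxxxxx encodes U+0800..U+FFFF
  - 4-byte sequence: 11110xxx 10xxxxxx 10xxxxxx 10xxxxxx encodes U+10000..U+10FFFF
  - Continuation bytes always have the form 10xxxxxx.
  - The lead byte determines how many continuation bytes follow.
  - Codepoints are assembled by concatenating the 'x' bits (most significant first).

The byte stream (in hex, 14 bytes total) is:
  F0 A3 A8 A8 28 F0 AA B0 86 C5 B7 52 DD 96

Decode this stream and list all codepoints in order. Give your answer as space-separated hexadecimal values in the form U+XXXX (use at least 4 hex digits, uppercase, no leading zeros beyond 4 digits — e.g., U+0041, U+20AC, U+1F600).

Byte[0]=F0: 4-byte lead, need 3 cont bytes. acc=0x0
Byte[1]=A3: continuation. acc=(acc<<6)|0x23=0x23
Byte[2]=A8: continuation. acc=(acc<<6)|0x28=0x8E8
Byte[3]=A8: continuation. acc=(acc<<6)|0x28=0x23A28
Completed: cp=U+23A28 (starts at byte 0)
Byte[4]=28: 1-byte ASCII. cp=U+0028
Byte[5]=F0: 4-byte lead, need 3 cont bytes. acc=0x0
Byte[6]=AA: continuation. acc=(acc<<6)|0x2A=0x2A
Byte[7]=B0: continuation. acc=(acc<<6)|0x30=0xAB0
Byte[8]=86: continuation. acc=(acc<<6)|0x06=0x2AC06
Completed: cp=U+2AC06 (starts at byte 5)
Byte[9]=C5: 2-byte lead, need 1 cont bytes. acc=0x5
Byte[10]=B7: continuation. acc=(acc<<6)|0x37=0x177
Completed: cp=U+0177 (starts at byte 9)
Byte[11]=52: 1-byte ASCII. cp=U+0052
Byte[12]=DD: 2-byte lead, need 1 cont bytes. acc=0x1D
Byte[13]=96: continuation. acc=(acc<<6)|0x16=0x756
Completed: cp=U+0756 (starts at byte 12)

Answer: U+23A28 U+0028 U+2AC06 U+0177 U+0052 U+0756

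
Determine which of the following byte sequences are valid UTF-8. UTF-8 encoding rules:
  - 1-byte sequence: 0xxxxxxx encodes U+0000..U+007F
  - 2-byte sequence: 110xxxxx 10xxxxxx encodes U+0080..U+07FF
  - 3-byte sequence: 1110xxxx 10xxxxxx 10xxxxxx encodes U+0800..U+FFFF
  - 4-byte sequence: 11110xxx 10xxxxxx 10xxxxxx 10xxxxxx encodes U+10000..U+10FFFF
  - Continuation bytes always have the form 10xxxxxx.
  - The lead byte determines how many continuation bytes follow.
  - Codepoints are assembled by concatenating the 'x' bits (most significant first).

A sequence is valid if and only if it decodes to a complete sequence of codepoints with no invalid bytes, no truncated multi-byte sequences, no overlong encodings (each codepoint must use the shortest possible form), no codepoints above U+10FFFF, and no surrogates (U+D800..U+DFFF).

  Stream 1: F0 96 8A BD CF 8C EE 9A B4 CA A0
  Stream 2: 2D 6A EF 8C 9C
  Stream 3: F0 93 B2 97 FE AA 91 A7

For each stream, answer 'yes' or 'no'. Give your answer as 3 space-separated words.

Stream 1: decodes cleanly. VALID
Stream 2: decodes cleanly. VALID
Stream 3: error at byte offset 4. INVALID

Answer: yes yes no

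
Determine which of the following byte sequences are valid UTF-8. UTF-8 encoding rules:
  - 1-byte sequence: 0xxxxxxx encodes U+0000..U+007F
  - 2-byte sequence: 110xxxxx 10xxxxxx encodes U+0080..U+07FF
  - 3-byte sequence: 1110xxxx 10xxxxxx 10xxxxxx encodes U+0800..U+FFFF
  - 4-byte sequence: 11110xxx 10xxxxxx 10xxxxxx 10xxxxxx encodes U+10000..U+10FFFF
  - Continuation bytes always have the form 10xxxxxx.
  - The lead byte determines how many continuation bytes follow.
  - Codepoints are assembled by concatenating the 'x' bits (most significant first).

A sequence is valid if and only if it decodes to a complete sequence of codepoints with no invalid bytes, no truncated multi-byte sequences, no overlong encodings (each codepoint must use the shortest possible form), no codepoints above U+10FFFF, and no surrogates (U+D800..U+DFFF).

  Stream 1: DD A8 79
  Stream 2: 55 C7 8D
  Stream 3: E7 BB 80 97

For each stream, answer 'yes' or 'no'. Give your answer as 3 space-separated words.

Answer: yes yes no

Derivation:
Stream 1: decodes cleanly. VALID
Stream 2: decodes cleanly. VALID
Stream 3: error at byte offset 3. INVALID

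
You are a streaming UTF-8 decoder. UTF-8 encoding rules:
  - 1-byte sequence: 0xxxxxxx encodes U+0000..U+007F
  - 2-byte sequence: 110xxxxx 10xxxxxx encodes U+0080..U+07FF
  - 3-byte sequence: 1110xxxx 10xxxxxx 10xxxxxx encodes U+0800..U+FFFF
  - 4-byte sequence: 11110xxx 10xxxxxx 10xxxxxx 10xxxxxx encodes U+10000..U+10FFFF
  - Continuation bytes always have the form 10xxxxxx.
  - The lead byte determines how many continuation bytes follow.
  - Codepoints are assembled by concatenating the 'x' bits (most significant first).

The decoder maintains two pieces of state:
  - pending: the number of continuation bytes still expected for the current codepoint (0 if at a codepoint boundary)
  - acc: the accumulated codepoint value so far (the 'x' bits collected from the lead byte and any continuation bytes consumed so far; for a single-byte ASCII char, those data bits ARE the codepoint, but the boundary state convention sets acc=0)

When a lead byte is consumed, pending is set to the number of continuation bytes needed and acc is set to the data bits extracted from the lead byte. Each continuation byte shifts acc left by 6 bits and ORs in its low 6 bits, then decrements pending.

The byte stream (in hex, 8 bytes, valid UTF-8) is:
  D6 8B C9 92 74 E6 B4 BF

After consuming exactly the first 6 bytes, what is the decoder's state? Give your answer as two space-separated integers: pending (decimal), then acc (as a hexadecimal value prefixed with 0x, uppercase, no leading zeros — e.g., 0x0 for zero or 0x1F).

Answer: 2 0x6

Derivation:
Byte[0]=D6: 2-byte lead. pending=1, acc=0x16
Byte[1]=8B: continuation. acc=(acc<<6)|0x0B=0x58B, pending=0
Byte[2]=C9: 2-byte lead. pending=1, acc=0x9
Byte[3]=92: continuation. acc=(acc<<6)|0x12=0x252, pending=0
Byte[4]=74: 1-byte. pending=0, acc=0x0
Byte[5]=E6: 3-byte lead. pending=2, acc=0x6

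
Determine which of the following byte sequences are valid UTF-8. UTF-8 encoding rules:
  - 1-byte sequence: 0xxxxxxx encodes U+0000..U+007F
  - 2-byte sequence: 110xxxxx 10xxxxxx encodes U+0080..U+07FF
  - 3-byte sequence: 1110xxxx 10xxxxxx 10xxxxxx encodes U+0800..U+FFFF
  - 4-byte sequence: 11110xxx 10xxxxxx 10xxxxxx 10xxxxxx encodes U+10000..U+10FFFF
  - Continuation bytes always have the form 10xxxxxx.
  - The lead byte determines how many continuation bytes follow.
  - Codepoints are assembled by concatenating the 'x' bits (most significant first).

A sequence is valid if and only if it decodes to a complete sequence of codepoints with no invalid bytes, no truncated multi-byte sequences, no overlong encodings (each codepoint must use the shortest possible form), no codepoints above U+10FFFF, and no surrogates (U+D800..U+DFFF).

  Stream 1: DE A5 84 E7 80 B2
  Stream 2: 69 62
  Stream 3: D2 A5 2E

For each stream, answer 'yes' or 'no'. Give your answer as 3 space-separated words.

Stream 1: error at byte offset 2. INVALID
Stream 2: decodes cleanly. VALID
Stream 3: decodes cleanly. VALID

Answer: no yes yes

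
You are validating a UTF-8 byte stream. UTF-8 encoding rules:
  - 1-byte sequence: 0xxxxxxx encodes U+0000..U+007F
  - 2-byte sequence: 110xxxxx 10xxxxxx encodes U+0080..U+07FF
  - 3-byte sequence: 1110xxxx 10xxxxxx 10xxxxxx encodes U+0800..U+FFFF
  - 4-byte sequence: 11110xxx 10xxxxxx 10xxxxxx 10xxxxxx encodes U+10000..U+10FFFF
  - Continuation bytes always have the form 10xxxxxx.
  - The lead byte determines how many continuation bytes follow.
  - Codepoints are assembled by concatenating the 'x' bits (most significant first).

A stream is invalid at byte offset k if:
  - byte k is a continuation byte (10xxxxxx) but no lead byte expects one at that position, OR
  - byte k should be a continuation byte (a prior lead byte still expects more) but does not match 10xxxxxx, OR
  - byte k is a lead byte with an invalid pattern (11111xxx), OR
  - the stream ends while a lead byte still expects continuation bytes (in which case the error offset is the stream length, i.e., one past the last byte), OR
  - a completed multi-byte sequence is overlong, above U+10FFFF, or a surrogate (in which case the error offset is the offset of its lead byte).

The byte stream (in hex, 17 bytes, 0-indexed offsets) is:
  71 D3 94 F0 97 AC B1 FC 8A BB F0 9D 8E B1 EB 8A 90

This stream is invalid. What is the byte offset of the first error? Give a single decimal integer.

Byte[0]=71: 1-byte ASCII. cp=U+0071
Byte[1]=D3: 2-byte lead, need 1 cont bytes. acc=0x13
Byte[2]=94: continuation. acc=(acc<<6)|0x14=0x4D4
Completed: cp=U+04D4 (starts at byte 1)
Byte[3]=F0: 4-byte lead, need 3 cont bytes. acc=0x0
Byte[4]=97: continuation. acc=(acc<<6)|0x17=0x17
Byte[5]=AC: continuation. acc=(acc<<6)|0x2C=0x5EC
Byte[6]=B1: continuation. acc=(acc<<6)|0x31=0x17B31
Completed: cp=U+17B31 (starts at byte 3)
Byte[7]=FC: INVALID lead byte (not 0xxx/110x/1110/11110)

Answer: 7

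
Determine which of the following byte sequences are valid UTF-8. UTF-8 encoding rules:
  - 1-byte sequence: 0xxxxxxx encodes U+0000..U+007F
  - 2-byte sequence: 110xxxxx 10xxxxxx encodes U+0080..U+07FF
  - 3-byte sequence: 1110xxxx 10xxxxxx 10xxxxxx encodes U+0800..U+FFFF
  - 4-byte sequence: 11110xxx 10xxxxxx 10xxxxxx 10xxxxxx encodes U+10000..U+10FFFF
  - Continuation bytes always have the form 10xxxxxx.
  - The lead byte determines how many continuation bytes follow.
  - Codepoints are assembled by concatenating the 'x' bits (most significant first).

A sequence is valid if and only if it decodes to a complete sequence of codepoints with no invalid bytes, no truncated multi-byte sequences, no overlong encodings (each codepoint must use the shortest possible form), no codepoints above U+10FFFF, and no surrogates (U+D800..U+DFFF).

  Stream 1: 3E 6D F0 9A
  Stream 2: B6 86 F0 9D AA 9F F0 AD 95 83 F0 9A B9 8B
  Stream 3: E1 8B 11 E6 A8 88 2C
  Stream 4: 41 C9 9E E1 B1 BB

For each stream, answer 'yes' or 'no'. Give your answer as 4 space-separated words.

Answer: no no no yes

Derivation:
Stream 1: error at byte offset 4. INVALID
Stream 2: error at byte offset 0. INVALID
Stream 3: error at byte offset 2. INVALID
Stream 4: decodes cleanly. VALID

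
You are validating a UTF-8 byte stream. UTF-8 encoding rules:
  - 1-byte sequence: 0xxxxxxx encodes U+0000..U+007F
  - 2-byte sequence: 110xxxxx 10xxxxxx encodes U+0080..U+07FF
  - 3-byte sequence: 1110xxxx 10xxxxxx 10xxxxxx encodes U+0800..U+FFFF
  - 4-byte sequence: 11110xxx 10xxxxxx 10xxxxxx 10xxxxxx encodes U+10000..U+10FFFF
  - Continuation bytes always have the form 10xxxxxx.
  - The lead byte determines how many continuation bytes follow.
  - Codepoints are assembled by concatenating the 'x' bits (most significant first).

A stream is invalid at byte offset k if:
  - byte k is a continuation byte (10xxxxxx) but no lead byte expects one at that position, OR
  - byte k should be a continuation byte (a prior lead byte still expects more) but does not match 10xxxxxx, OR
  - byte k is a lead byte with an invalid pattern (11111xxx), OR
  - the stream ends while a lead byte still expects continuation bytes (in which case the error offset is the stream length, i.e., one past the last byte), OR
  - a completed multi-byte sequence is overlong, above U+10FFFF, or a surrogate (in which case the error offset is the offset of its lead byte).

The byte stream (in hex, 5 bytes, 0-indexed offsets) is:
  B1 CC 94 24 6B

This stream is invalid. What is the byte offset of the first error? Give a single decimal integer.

Byte[0]=B1: INVALID lead byte (not 0xxx/110x/1110/11110)

Answer: 0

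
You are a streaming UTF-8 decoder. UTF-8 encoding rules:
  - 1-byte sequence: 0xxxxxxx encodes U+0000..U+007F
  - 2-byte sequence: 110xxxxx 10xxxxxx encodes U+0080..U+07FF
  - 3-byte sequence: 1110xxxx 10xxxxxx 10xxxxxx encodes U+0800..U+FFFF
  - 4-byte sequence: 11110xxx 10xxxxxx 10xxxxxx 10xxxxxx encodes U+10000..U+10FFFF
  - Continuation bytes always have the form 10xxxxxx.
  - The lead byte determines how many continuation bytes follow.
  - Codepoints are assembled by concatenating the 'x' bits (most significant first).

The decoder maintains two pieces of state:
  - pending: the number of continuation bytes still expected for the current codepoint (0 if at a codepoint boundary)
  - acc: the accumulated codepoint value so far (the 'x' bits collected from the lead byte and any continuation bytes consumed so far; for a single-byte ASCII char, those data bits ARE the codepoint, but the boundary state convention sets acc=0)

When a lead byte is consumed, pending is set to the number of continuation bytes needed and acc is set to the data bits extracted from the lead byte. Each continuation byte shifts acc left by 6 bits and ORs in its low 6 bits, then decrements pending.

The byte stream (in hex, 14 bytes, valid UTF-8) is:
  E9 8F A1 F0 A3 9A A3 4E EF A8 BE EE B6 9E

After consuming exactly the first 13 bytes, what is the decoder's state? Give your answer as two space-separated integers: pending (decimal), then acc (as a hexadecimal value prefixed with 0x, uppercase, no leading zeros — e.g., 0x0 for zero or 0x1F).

Answer: 1 0x3B6

Derivation:
Byte[0]=E9: 3-byte lead. pending=2, acc=0x9
Byte[1]=8F: continuation. acc=(acc<<6)|0x0F=0x24F, pending=1
Byte[2]=A1: continuation. acc=(acc<<6)|0x21=0x93E1, pending=0
Byte[3]=F0: 4-byte lead. pending=3, acc=0x0
Byte[4]=A3: continuation. acc=(acc<<6)|0x23=0x23, pending=2
Byte[5]=9A: continuation. acc=(acc<<6)|0x1A=0x8DA, pending=1
Byte[6]=A3: continuation. acc=(acc<<6)|0x23=0x236A3, pending=0
Byte[7]=4E: 1-byte. pending=0, acc=0x0
Byte[8]=EF: 3-byte lead. pending=2, acc=0xF
Byte[9]=A8: continuation. acc=(acc<<6)|0x28=0x3E8, pending=1
Byte[10]=BE: continuation. acc=(acc<<6)|0x3E=0xFA3E, pending=0
Byte[11]=EE: 3-byte lead. pending=2, acc=0xE
Byte[12]=B6: continuation. acc=(acc<<6)|0x36=0x3B6, pending=1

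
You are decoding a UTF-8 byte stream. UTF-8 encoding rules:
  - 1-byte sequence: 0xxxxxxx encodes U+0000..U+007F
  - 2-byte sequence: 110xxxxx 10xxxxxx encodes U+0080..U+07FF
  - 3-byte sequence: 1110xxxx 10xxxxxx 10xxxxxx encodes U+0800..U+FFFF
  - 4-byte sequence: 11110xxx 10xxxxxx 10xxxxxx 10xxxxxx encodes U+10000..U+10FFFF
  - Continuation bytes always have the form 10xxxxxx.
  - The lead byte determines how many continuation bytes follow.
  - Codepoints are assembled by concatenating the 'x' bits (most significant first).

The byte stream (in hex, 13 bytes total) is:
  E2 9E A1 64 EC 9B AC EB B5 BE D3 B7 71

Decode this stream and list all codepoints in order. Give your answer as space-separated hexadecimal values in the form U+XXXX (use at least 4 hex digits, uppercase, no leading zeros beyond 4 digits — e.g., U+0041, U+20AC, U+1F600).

Byte[0]=E2: 3-byte lead, need 2 cont bytes. acc=0x2
Byte[1]=9E: continuation. acc=(acc<<6)|0x1E=0x9E
Byte[2]=A1: continuation. acc=(acc<<6)|0x21=0x27A1
Completed: cp=U+27A1 (starts at byte 0)
Byte[3]=64: 1-byte ASCII. cp=U+0064
Byte[4]=EC: 3-byte lead, need 2 cont bytes. acc=0xC
Byte[5]=9B: continuation. acc=(acc<<6)|0x1B=0x31B
Byte[6]=AC: continuation. acc=(acc<<6)|0x2C=0xC6EC
Completed: cp=U+C6EC (starts at byte 4)
Byte[7]=EB: 3-byte lead, need 2 cont bytes. acc=0xB
Byte[8]=B5: continuation. acc=(acc<<6)|0x35=0x2F5
Byte[9]=BE: continuation. acc=(acc<<6)|0x3E=0xBD7E
Completed: cp=U+BD7E (starts at byte 7)
Byte[10]=D3: 2-byte lead, need 1 cont bytes. acc=0x13
Byte[11]=B7: continuation. acc=(acc<<6)|0x37=0x4F7
Completed: cp=U+04F7 (starts at byte 10)
Byte[12]=71: 1-byte ASCII. cp=U+0071

Answer: U+27A1 U+0064 U+C6EC U+BD7E U+04F7 U+0071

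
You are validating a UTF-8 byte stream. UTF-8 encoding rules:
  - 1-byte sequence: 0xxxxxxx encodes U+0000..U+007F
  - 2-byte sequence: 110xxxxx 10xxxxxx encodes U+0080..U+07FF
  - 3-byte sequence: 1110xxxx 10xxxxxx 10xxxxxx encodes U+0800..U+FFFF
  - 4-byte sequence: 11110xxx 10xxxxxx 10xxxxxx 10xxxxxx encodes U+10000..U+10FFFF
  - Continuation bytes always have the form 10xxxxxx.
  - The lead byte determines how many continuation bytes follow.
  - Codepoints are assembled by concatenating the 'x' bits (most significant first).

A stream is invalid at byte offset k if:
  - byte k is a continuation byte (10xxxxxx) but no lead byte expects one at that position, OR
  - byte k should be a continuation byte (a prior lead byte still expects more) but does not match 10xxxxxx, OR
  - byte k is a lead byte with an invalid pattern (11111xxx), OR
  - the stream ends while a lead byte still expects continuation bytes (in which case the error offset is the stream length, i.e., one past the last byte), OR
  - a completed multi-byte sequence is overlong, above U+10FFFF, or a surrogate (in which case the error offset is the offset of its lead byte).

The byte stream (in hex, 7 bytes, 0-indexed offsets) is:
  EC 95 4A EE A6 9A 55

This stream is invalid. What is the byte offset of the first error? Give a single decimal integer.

Answer: 2

Derivation:
Byte[0]=EC: 3-byte lead, need 2 cont bytes. acc=0xC
Byte[1]=95: continuation. acc=(acc<<6)|0x15=0x315
Byte[2]=4A: expected 10xxxxxx continuation. INVALID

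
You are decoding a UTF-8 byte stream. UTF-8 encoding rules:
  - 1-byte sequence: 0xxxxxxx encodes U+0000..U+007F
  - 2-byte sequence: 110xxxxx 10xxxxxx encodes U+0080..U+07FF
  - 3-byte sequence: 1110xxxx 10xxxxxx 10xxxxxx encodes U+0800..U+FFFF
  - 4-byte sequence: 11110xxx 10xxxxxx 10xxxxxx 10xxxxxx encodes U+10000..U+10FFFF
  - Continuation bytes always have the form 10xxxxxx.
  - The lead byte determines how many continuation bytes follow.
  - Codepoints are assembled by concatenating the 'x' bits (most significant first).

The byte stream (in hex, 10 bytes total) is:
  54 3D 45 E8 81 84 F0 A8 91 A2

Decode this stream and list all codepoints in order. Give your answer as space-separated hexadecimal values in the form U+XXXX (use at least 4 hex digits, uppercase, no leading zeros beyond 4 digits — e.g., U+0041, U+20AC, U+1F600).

Answer: U+0054 U+003D U+0045 U+8044 U+28462

Derivation:
Byte[0]=54: 1-byte ASCII. cp=U+0054
Byte[1]=3D: 1-byte ASCII. cp=U+003D
Byte[2]=45: 1-byte ASCII. cp=U+0045
Byte[3]=E8: 3-byte lead, need 2 cont bytes. acc=0x8
Byte[4]=81: continuation. acc=(acc<<6)|0x01=0x201
Byte[5]=84: continuation. acc=(acc<<6)|0x04=0x8044
Completed: cp=U+8044 (starts at byte 3)
Byte[6]=F0: 4-byte lead, need 3 cont bytes. acc=0x0
Byte[7]=A8: continuation. acc=(acc<<6)|0x28=0x28
Byte[8]=91: continuation. acc=(acc<<6)|0x11=0xA11
Byte[9]=A2: continuation. acc=(acc<<6)|0x22=0x28462
Completed: cp=U+28462 (starts at byte 6)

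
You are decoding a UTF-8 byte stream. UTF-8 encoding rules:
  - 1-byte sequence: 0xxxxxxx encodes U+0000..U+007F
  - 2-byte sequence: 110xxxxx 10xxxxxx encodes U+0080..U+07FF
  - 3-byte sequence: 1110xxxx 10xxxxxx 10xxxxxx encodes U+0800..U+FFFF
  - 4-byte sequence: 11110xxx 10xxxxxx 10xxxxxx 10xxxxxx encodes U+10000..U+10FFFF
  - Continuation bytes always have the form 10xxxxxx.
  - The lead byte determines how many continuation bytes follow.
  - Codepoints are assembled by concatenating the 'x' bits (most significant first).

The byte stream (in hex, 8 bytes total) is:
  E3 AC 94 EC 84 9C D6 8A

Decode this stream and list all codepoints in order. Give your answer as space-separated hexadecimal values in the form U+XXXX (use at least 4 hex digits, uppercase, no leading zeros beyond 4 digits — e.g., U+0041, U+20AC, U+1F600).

Byte[0]=E3: 3-byte lead, need 2 cont bytes. acc=0x3
Byte[1]=AC: continuation. acc=(acc<<6)|0x2C=0xEC
Byte[2]=94: continuation. acc=(acc<<6)|0x14=0x3B14
Completed: cp=U+3B14 (starts at byte 0)
Byte[3]=EC: 3-byte lead, need 2 cont bytes. acc=0xC
Byte[4]=84: continuation. acc=(acc<<6)|0x04=0x304
Byte[5]=9C: continuation. acc=(acc<<6)|0x1C=0xC11C
Completed: cp=U+C11C (starts at byte 3)
Byte[6]=D6: 2-byte lead, need 1 cont bytes. acc=0x16
Byte[7]=8A: continuation. acc=(acc<<6)|0x0A=0x58A
Completed: cp=U+058A (starts at byte 6)

Answer: U+3B14 U+C11C U+058A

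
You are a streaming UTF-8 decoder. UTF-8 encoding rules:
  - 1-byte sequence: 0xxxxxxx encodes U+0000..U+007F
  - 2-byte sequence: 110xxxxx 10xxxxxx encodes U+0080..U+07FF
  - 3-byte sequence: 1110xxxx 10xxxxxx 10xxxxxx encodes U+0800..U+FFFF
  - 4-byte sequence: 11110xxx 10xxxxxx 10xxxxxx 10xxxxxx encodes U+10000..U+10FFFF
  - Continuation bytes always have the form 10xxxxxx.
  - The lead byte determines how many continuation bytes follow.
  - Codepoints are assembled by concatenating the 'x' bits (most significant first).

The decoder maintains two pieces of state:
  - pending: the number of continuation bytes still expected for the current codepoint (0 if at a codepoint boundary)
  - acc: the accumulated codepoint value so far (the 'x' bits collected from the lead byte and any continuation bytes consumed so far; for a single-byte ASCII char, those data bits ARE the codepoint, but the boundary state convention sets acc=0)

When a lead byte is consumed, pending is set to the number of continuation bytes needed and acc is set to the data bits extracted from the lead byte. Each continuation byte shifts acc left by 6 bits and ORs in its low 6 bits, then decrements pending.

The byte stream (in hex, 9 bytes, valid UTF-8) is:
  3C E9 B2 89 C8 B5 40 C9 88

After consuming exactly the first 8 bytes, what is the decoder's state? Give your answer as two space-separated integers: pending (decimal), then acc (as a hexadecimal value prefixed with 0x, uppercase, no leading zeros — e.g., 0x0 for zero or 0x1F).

Answer: 1 0x9

Derivation:
Byte[0]=3C: 1-byte. pending=0, acc=0x0
Byte[1]=E9: 3-byte lead. pending=2, acc=0x9
Byte[2]=B2: continuation. acc=(acc<<6)|0x32=0x272, pending=1
Byte[3]=89: continuation. acc=(acc<<6)|0x09=0x9C89, pending=0
Byte[4]=C8: 2-byte lead. pending=1, acc=0x8
Byte[5]=B5: continuation. acc=(acc<<6)|0x35=0x235, pending=0
Byte[6]=40: 1-byte. pending=0, acc=0x0
Byte[7]=C9: 2-byte lead. pending=1, acc=0x9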